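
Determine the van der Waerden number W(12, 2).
W(12, 2) = 12 + 1 = 13

A 2-term AP is any pair of integers, so a monochromatic 2-AP exists iff some colour is used at least twice. With 12 colours, the colouring i ↦ i on {1, ..., 12} uses each colour once, avoiding any monochromatic pair, so W(12, 2) > 12. For {1, ..., 13}, pigeonhole forces two integers of the same colour, which form a monochromatic 2-AP. Hence W(12, 2) = 13.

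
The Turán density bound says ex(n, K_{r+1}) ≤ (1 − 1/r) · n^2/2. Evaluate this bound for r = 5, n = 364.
Turán density bound = (4/5) · 364^2/2 = 264992/5 ≈ 52998.4

Turán's theorem: ex(n, K_{r+1}) is achieved by the complete r-partite Turán graph T(n, r) with parts as balanced as possible, and is at most (1 − 1/r) · n^2/2. For r = 5, n = 364: the density bound is (4/5) · 132496/2 = 264992/5 ≈ 52998.4. The integer-valued extremum is e(T(364, 5)) = 52998, which is strictly less than the density bound 264992/5 since 5 ∤ 364 (the parts of T(364, 5) cannot all be equal).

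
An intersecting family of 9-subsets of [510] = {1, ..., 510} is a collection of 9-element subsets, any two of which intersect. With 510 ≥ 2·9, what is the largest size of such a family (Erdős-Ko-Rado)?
max |F| = C(509, 8) = 105733610925708909

Erdős-Ko-Rado (1961): when n ≥ 2k, max |F| = C(n−1, k−1). The bound is attained by the star {A : i ∈ A} for any fixed i ∈ [n]. Here C(510−1, 9−1) = C(509, 8) = 105733610925708909.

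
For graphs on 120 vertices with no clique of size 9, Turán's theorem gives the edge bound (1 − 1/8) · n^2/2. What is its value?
Turán density bound = (7/8) · 120^2/2 = 6300

Turán's theorem: ex(n, K_{r+1}) is achieved by the complete r-partite Turán graph T(n, r) with parts as balanced as possible, and is at most (1 − 1/r) · n^2/2. For r = 8, n = 120: the density bound is (7/8) · 14400/2 = 6300. Since 8 ∣ 120, the Turán graph T(120, 8) has parts of equal size 15, and its edge count e(T(120, 8)) = 6300 attains the density bound exactly.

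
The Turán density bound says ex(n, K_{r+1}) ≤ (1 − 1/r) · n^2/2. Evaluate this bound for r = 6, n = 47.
Turán density bound = (5/6) · 47^2/2 = 11045/12 ≈ 920.4167

Turán's theorem: ex(n, K_{r+1}) is achieved by the complete r-partite Turán graph T(n, r) with parts as balanced as possible, and is at most (1 − 1/r) · n^2/2. For r = 6, n = 47: the density bound is (5/6) · 2209/2 = 11045/12 ≈ 920.4167. The integer-valued extremum is e(T(47, 6)) = 920, which is strictly less than the density bound 11045/12 since 6 ∤ 47 (the parts of T(47, 6) cannot all be equal).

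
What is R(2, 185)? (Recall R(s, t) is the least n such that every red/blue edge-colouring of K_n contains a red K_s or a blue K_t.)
R(2, 185) = 185

R(2, k) = k for all k ≥ 2: in a 2-colouring of K_k, either some edge is red (a red K_2) or all edges are blue (a blue K_k). And K_{184} coloured all-blue has no blue K_185, so R(2, 185) > 184. Hence R(2, 185) = 185.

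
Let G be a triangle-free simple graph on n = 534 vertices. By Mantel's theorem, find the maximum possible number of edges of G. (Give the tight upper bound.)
ex(534, K_3) = ⌊534^2/4⌋ = 71289

Mantel (1907): a triangle-free graph on n vertices has at most ⌊n^2/4⌋ edges, with equality for the complete bipartite graph K_{⌊n/2⌋, ⌈n/2⌉}. For n = 534: ⌊534^2/4⌋ = ⌊285156/4⌋ = 71289. The extremal graph is K_{267, 267}, which has 267·267 = 71289 edges.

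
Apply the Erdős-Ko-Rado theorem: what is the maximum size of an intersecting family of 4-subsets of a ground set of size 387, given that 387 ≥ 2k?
max |F| = C(386, 3) = 9511040

Erdős-Ko-Rado (1961): when n ≥ 2k, max |F| = C(n−1, k−1). The bound is attained by the star {A : i ∈ A} for any fixed i ∈ [n]. Here C(387−1, 4−1) = C(386, 3) = 9511040.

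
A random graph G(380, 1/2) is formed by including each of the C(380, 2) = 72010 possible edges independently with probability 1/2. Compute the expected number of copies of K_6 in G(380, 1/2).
E[# K_6] = C(380, 6) · (1/2)^C(6, 2) = 4019227348500 / 2^15 = 1004806837125/8192 ≈ 122657084.609985

For each 6-subset S of vertices (there are C(380, 6) = 4019227348500 such S), let X_S = 1 if S induces a K_6 (all C(6, 2) = 15 edges present). Then P(X_S = 1) = (1/2)^15 = 1/32768. By linearity of expectation, E[# K_6] = C(380, 6) · (1/2)^15 = 4019227348500 / 32768 = 1004806837125/8192 ≈ 122657084.609985.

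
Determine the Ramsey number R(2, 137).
R(2, 137) = 137

R(2, k) = k for all k ≥ 2: in a 2-colouring of K_k, either some edge is red (a red K_2) or all edges are blue (a blue K_k). And K_{136} coloured all-blue has no blue K_137, so R(2, 137) > 136. Hence R(2, 137) = 137.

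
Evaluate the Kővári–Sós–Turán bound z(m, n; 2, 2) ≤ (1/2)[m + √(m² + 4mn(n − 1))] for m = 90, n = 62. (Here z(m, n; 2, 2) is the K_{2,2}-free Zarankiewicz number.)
z(90, 62; 2, 2) ≤ (1/2)[90 + √(90² + 4·90·62·61)] = (1/2)[90 + √1369620] = 630.1538

Kővári–Sós–Turán: let r_1, ..., r_90 be the row sums and z = Σ r_i the total number of 1s. Each pair of columns can share at most one row with both entries 1 (else a 2×2 all-ones block appears), so Σ_i C(r_i, 2) ≤ C(62, 2) = 1891. By convexity Σ_i C(r_i, 2) ≥ 90·C(z/90, 2) = z(z − 90)/(2·90), giving z² − 90z − 90·62·61 ≤ 0 and hence z ≤ (1/2)[90 + √(8100 + 4·340380)] = (1/2)[90 + √1369620] ≈ (1/2)(90 + 1170.3077) = 630.1538.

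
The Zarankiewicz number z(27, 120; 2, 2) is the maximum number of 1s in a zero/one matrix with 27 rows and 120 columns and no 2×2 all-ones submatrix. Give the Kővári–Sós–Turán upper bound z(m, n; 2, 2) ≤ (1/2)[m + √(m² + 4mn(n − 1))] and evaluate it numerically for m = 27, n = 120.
z(27, 120; 2, 2) ≤ (1/2)[27 + √(27² + 4·27·120·119)] = (1/2)[27 + √1542969] = 634.5815

Kővári–Sós–Turán: let r_1, ..., r_27 be the row sums and z = Σ r_i the total number of 1s. Each pair of columns can share at most one row with both entries 1 (else a 2×2 all-ones block appears), so Σ_i C(r_i, 2) ≤ C(120, 2) = 7140. By convexity Σ_i C(r_i, 2) ≥ 27·C(z/27, 2) = z(z − 27)/(2·27), giving z² − 27z − 27·120·119 ≤ 0 and hence z ≤ (1/2)[27 + √(729 + 4·385560)] = (1/2)[27 + √1542969] ≈ (1/2)(27 + 1242.163) = 634.5815.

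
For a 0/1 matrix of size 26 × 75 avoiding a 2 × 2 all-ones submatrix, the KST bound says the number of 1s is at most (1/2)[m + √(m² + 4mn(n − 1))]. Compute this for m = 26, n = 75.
z(26, 75; 2, 2) ≤ (1/2)[26 + √(26² + 4·26·75·74)] = (1/2)[26 + √577876] = 393.0908

Kővári–Sós–Turán: let r_1, ..., r_26 be the row sums and z = Σ r_i the total number of 1s. Each pair of columns can share at most one row with both entries 1 (else a 2×2 all-ones block appears), so Σ_i C(r_i, 2) ≤ C(75, 2) = 2775. By convexity Σ_i C(r_i, 2) ≥ 26·C(z/26, 2) = z(z − 26)/(2·26), giving z² − 26z − 26·75·74 ≤ 0 and hence z ≤ (1/2)[26 + √(676 + 4·144300)] = (1/2)[26 + √577876] ≈ (1/2)(26 + 760.1816) = 393.0908.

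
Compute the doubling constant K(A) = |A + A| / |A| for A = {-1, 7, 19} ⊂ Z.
K = |A + A| / |A| = 6/3 = 2

Enumerate A + A = {a + b : a, b ∈ A}. With |A| = 3, there are |A|^2 = 9 ordered sum pairs; collecting distinct values, A + A = {-2, 6, 14, 18, 26, 38}, so |A + A| = 6. Thus K = 6/3 = 2. For comparison, the minimum possible |A + A| over all 3-element sets is 2·3 − 1 = 5 (so min K = 5/3), attained only by arithmetic progressions.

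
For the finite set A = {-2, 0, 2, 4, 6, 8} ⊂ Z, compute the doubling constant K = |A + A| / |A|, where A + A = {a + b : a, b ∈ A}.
K = |A + A| / |A| = 11/6

Enumerate A + A = {a + b : a, b ∈ A}. With |A| = 6, there are |A|^2 = 36 ordered sum pairs; collecting distinct values, A + A = {-4, -2, 0, 2, 4, 6, 8, 10, 12, 14, 16}, so |A + A| = 11. Thus K = 11/6. Here |A + A| = 2|A| − 1 = 11, the minimum possible — so K = 11/6 is minimal, which holds iff A is an arithmetic progression.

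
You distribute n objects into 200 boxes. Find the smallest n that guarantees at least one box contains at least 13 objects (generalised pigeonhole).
n = (13 − 1)·200 + 1 = 2401

By the generalised pigeonhole principle, to guarantee some box contains ≥ r objects we need more than (r − 1) · k objects total. Threshold: n = (r − 1) · k + 1. With r = 13 and k = 200: n = 12 · 200 + 1 = 2400 + 1 = 2401. For n = 2400 = 12 · 200, we can put exactly 12 objects in every box, avoiding 13 in any single one — so 2401 is tight.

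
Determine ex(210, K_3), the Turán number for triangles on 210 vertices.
ex(210, K_3) = ⌊210^2/4⌋ = 11025

Mantel (1907): a triangle-free graph on n vertices has at most ⌊n^2/4⌋ edges, with equality for the complete bipartite graph K_{⌊n/2⌋, ⌈n/2⌉}. For n = 210: ⌊210^2/4⌋ = ⌊44100/4⌋ = 11025. The extremal graph is K_{105, 105}, which has 105·105 = 11025 edges.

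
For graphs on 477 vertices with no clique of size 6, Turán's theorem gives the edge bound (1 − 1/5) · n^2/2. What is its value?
Turán density bound = (4/5) · 477^2/2 = 455058/5 ≈ 91011.6

Turán's theorem: ex(n, K_{r+1}) is achieved by the complete r-partite Turán graph T(n, r) with parts as balanced as possible, and is at most (1 − 1/r) · n^2/2. For r = 5, n = 477: the density bound is (4/5) · 227529/2 = 455058/5 ≈ 91011.6. The integer-valued extremum is e(T(477, 5)) = 91011, which is strictly less than the density bound 455058/5 since 5 ∤ 477 (the parts of T(477, 5) cannot all be equal).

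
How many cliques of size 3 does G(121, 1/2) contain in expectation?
E[# K_3] = C(121, 3) · (1/2)^C(3, 2) = 287980 / 2^3 = 71995/2 = 35997.5

For each 3-subset S of vertices (there are C(121, 3) = 287980 such S), let X_S = 1 if S induces a K_3 (all C(3, 2) = 3 edges present). Then P(X_S = 1) = (1/2)^3 = 1/8. By linearity of expectation, E[# K_3] = C(121, 3) · (1/2)^3 = 287980 / 8 = 71995/2 = 35997.5.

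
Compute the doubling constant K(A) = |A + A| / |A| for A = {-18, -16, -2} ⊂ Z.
K = |A + A| / |A| = 6/3 = 2

Enumerate A + A = {a + b : a, b ∈ A}. With |A| = 3, there are |A|^2 = 9 ordered sum pairs; collecting distinct values, A + A = {-36, -34, -32, -20, -18, -4}, so |A + A| = 6. Thus K = 6/3 = 2. For comparison, the minimum possible |A + A| over all 3-element sets is 2·3 − 1 = 5 (so min K = 5/3), attained only by arithmetic progressions.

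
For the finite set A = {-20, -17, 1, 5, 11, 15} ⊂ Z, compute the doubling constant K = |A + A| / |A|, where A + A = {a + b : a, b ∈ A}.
K = |A + A| / |A| = 20/6 = 10/3

Enumerate A + A = {a + b : a, b ∈ A}. With |A| = 6, there are |A|^2 = 36 ordered sum pairs; collecting distinct values, A + A = {-40, -37, -34, -19, -16, -15, -12, -9, -6, -5, -2, 2, 6, 10, 12, 16, 20, 22, 26, 30}, so |A + A| = 20. Thus K = 20/6 = 10/3. For comparison, the minimum possible |A + A| over all 6-element sets is 2·6 − 1 = 11 (so min K = 11/6), attained only by arithmetic progressions.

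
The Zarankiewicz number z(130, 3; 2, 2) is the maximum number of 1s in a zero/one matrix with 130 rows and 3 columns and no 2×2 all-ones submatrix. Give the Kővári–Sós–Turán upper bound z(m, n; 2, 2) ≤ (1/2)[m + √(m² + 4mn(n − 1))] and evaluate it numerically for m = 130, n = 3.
z(130, 3; 2, 2) ≤ (1/2)[130 + √(130² + 4·130·3·2)] = (1/2)[130 + √20020] = 135.746

Kővári–Sós–Turán: let r_1, ..., r_130 be the row sums and z = Σ r_i the total number of 1s. Each pair of columns can share at most one row with both entries 1 (else a 2×2 all-ones block appears), so Σ_i C(r_i, 2) ≤ C(3, 2) = 3. By convexity Σ_i C(r_i, 2) ≥ 130·C(z/130, 2) = z(z − 130)/(2·130), giving z² − 130z − 130·3·2 ≤ 0 and hence z ≤ (1/2)[130 + √(16900 + 4·780)] = (1/2)[130 + √20020] ≈ (1/2)(130 + 141.492) = 135.746.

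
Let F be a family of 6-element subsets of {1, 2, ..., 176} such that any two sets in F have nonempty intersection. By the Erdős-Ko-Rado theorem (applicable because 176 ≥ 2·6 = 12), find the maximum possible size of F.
max |F| = C(175, 5) = 1291150035

The Erdős-Ko-Rado theorem states: for n ≥ 2k, an intersecting family of k-subsets of an n-element set has size at most C(n − 1, k − 1), with equality for 'star' families {A ⊆ [n] : |A| = k, i ∈ A} (fix an element i). For n = 176, k = 6: C(175, 5) = 1291150035.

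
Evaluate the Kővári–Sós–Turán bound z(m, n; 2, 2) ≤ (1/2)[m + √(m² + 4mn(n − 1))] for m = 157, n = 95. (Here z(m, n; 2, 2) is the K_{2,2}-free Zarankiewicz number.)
z(157, 95; 2, 2) ≤ (1/2)[157 + √(157² + 4·157·95·94)] = (1/2)[157 + √5632689] = 1265.1643

Kővári–Sós–Turán: let r_1, ..., r_157 be the row sums and z = Σ r_i the total number of 1s. Each pair of columns can share at most one row with both entries 1 (else a 2×2 all-ones block appears), so Σ_i C(r_i, 2) ≤ C(95, 2) = 4465. By convexity Σ_i C(r_i, 2) ≥ 157·C(z/157, 2) = z(z − 157)/(2·157), giving z² − 157z − 157·95·94 ≤ 0 and hence z ≤ (1/2)[157 + √(24649 + 4·1402010)] = (1/2)[157 + √5632689] ≈ (1/2)(157 + 2373.3287) = 1265.1643.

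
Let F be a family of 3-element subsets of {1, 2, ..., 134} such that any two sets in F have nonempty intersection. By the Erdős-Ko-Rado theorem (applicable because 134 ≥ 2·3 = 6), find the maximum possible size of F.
max |F| = C(133, 2) = 8778

The Erdős-Ko-Rado theorem states: for n ≥ 2k, an intersecting family of k-subsets of an n-element set has size at most C(n − 1, k − 1), with equality for 'star' families {A ⊆ [n] : |A| = k, i ∈ A} (fix an element i). For n = 134, k = 3: C(133, 2) = 8778.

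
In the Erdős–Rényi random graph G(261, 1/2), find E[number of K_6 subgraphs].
E[# K_6] = C(261, 6) · (1/2)^C(6, 2) = 414356272512 / 2^15 = 3237158379/256 ≈ 12645149.917969

For each 6-subset S of vertices (there are C(261, 6) = 414356272512 such S), let X_S = 1 if S induces a K_6 (all C(6, 2) = 15 edges present). Then P(X_S = 1) = (1/2)^15 = 1/32768. By linearity of expectation, E[# K_6] = C(261, 6) · (1/2)^15 = 414356272512 / 32768 = 3237158379/256 ≈ 12645149.917969.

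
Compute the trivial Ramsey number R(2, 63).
R(2, 63) = 63

R(2, k) = k for all k ≥ 2: in a 2-colouring of K_k, either some edge is red (a red K_2) or all edges are blue (a blue K_k). And K_{62} coloured all-blue has no blue K_63, so R(2, 63) > 62. Hence R(2, 63) = 63.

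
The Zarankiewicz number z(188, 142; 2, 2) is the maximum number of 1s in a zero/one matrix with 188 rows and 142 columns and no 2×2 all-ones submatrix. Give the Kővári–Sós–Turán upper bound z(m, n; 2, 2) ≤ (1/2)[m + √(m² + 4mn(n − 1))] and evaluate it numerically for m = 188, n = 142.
z(188, 142; 2, 2) ≤ (1/2)[188 + √(188² + 4·188·142·141)] = (1/2)[188 + √15091888] = 2036.414

Kővári–Sós–Turán: let r_1, ..., r_188 be the row sums and z = Σ r_i the total number of 1s. Each pair of columns can share at most one row with both entries 1 (else a 2×2 all-ones block appears), so Σ_i C(r_i, 2) ≤ C(142, 2) = 10011. By convexity Σ_i C(r_i, 2) ≥ 188·C(z/188, 2) = z(z − 188)/(2·188), giving z² − 188z − 188·142·141 ≤ 0 and hence z ≤ (1/2)[188 + √(35344 + 4·3764136)] = (1/2)[188 + √15091888] ≈ (1/2)(188 + 3884.8279) = 2036.414.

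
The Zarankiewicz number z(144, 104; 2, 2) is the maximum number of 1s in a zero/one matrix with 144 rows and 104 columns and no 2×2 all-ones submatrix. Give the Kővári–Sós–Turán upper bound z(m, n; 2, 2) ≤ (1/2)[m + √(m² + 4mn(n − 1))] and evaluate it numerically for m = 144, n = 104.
z(144, 104; 2, 2) ≤ (1/2)[144 + √(144² + 4·144·104·103)] = (1/2)[144 + √6190848] = 1316.0707

Kővári–Sós–Turán: let r_1, ..., r_144 be the row sums and z = Σ r_i the total number of 1s. Each pair of columns can share at most one row with both entries 1 (else a 2×2 all-ones block appears), so Σ_i C(r_i, 2) ≤ C(104, 2) = 5356. By convexity Σ_i C(r_i, 2) ≥ 144·C(z/144, 2) = z(z − 144)/(2·144), giving z² − 144z − 144·104·103 ≤ 0 and hence z ≤ (1/2)[144 + √(20736 + 4·1542528)] = (1/2)[144 + √6190848] ≈ (1/2)(144 + 2488.1415) = 1316.0707.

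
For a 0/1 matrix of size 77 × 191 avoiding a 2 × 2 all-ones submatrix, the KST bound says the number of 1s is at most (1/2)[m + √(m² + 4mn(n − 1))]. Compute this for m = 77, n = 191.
z(77, 191; 2, 2) ≤ (1/2)[77 + √(77² + 4·77·191·190)] = (1/2)[77 + √11183249] = 1710.5683

Kővári–Sós–Turán: let r_1, ..., r_77 be the row sums and z = Σ r_i the total number of 1s. Each pair of columns can share at most one row with both entries 1 (else a 2×2 all-ones block appears), so Σ_i C(r_i, 2) ≤ C(191, 2) = 18145. By convexity Σ_i C(r_i, 2) ≥ 77·C(z/77, 2) = z(z − 77)/(2·77), giving z² − 77z − 77·191·190 ≤ 0 and hence z ≤ (1/2)[77 + √(5929 + 4·2794330)] = (1/2)[77 + √11183249] ≈ (1/2)(77 + 3344.1365) = 1710.5683.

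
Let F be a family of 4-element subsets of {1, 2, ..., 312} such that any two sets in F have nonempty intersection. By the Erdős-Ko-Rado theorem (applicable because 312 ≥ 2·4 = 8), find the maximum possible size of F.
max |F| = C(311, 3) = 4965115

Erdős-Ko-Rado (1961): when n ≥ 2k, max |F| = C(n−1, k−1). The bound is attained by the star {A : i ∈ A} for any fixed i ∈ [n]. Here C(312−1, 4−1) = C(311, 3) = 4965115.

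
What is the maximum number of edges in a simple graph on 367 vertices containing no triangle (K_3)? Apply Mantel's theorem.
ex(367, K_3) = ⌊367^2/4⌋ = 33672

Mantel (1907): a triangle-free graph on n vertices has at most ⌊n^2/4⌋ edges, with equality for the complete bipartite graph K_{⌊n/2⌋, ⌈n/2⌉}. For n = 367: ⌊367^2/4⌋ = ⌊134689/4⌋ = 33672. The extremal graph is K_{183, 184}, which has 183·184 = 33672 edges.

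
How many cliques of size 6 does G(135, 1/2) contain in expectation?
E[# K_6] = C(135, 6) · (1/2)^C(6, 2) = 7511839335 / 2^15 ≈ 229243.143768

For each 6-subset S of vertices (there are C(135, 6) = 7511839335 such S), let X_S = 1 if S induces a K_6 (all C(6, 2) = 15 edges present). Then P(X_S = 1) = (1/2)^15 = 1/32768. By linearity of expectation, E[# K_6] = C(135, 6) · (1/2)^15 = 7511839335 / 32768 ≈ 229243.143768.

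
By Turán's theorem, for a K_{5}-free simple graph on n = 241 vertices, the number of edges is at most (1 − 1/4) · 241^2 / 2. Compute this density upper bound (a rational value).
Turán density bound = (3/4) · 241^2/2 = 174243/8 ≈ 21780.375

Turán's theorem: ex(n, K_{r+1}) is achieved by the complete r-partite Turán graph T(n, r) with parts as balanced as possible, and is at most (1 − 1/r) · n^2/2. For r = 4, n = 241: the density bound is (3/4) · 58081/2 = 174243/8 ≈ 21780.375. The integer-valued extremum is e(T(241, 4)) = 21780, which is strictly less than the density bound 174243/8 since 4 ∤ 241 (the parts of T(241, 4) cannot all be equal).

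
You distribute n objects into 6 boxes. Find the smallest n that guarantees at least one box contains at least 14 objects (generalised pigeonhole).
n = (14 − 1)·6 + 1 = 79

By the generalised pigeonhole principle, to guarantee some box contains ≥ r objects we need more than (r − 1) · k objects total. Threshold: n = (r − 1) · k + 1. With r = 14 and k = 6: n = 13 · 6 + 1 = 78 + 1 = 79. For n = 78 = 13 · 6, we can put exactly 13 objects in every box, avoiding 14 in any single one — so 79 is tight.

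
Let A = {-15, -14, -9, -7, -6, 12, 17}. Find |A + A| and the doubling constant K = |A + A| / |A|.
K = |A + A| / |A| = 26/7

Enumerate A + A = {a + b : a, b ∈ A}. With |A| = 7, there are |A|^2 = 49 ordered sum pairs; collecting distinct values, A + A = {-30, -29, -28, -24, -23, -22, -21, -20, -18, -16, -15, -14, -13, -12, -3, -2, 2, 3, 5, 6, 8, 10, 11, 24, 29, 34}, so |A + A| = 26. Thus K = 26/7. For comparison, the minimum possible |A + A| over all 7-element sets is 2·7 − 1 = 13 (so min K = 13/7), attained only by arithmetic progressions.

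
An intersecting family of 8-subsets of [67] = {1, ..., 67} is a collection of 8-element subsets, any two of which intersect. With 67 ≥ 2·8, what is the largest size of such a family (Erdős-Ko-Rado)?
max |F| = C(66, 7) = 778789440

The Erdős-Ko-Rado theorem states: for n ≥ 2k, an intersecting family of k-subsets of an n-element set has size at most C(n − 1, k − 1), with equality for 'star' families {A ⊆ [n] : |A| = k, i ∈ A} (fix an element i). For n = 67, k = 8: C(66, 7) = 778789440.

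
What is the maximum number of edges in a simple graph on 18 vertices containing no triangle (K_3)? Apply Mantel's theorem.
ex(18, K_3) = ⌊18^2/4⌋ = 81

Mantel (1907): a triangle-free graph on n vertices has at most ⌊n^2/4⌋ edges, with equality for the complete bipartite graph K_{⌊n/2⌋, ⌈n/2⌉}. For n = 18: ⌊18^2/4⌋ = ⌊324/4⌋ = 81. The extremal graph is K_{9, 9}, which has 9·9 = 81 edges.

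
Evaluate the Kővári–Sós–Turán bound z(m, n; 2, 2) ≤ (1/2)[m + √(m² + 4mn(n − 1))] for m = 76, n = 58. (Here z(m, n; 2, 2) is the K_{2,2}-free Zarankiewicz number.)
z(76, 58; 2, 2) ≤ (1/2)[76 + √(76² + 4·76·58·57)] = (1/2)[76 + √1010800] = 540.6927

Kővári–Sós–Turán: let r_1, ..., r_76 be the row sums and z = Σ r_i the total number of 1s. Each pair of columns can share at most one row with both entries 1 (else a 2×2 all-ones block appears), so Σ_i C(r_i, 2) ≤ C(58, 2) = 1653. By convexity Σ_i C(r_i, 2) ≥ 76·C(z/76, 2) = z(z − 76)/(2·76), giving z² − 76z − 76·58·57 ≤ 0 and hence z ≤ (1/2)[76 + √(5776 + 4·251256)] = (1/2)[76 + √1010800] ≈ (1/2)(76 + 1005.3855) = 540.6927.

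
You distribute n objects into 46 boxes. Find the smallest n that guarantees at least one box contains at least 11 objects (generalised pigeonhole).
n = (11 − 1)·46 + 1 = 461

By the generalised pigeonhole principle, to guarantee some box contains ≥ r objects we need more than (r − 1) · k objects total. Threshold: n = (r − 1) · k + 1. With r = 11 and k = 46: n = 10 · 46 + 1 = 460 + 1 = 461. For n = 460 = 10 · 46, we can put exactly 10 objects in every box, avoiding 11 in any single one — so 461 is tight.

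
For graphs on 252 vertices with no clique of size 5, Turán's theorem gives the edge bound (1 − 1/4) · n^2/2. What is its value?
Turán density bound = (3/4) · 252^2/2 = 23814

Turán's theorem: ex(n, K_{r+1}) is achieved by the complete r-partite Turán graph T(n, r) with parts as balanced as possible, and is at most (1 − 1/r) · n^2/2. For r = 4, n = 252: the density bound is (3/4) · 63504/2 = 23814. Since 4 ∣ 252, the Turán graph T(252, 4) has parts of equal size 63, and its edge count e(T(252, 4)) = 23814 attains the density bound exactly.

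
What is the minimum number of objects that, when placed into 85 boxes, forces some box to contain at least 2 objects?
n = (2 − 1)·85 + 1 = 86

By the generalised pigeonhole principle, to guarantee some box contains ≥ r objects we need more than (r − 1) · k objects total. Threshold: n = (r − 1) · k + 1. With r = 2 and k = 85: n = 1 · 85 + 1 = 85 + 1 = 86. For n = 85 = 1 · 85, we can put exactly 1 objects in every box, avoiding 2 in any single one — so 86 is tight.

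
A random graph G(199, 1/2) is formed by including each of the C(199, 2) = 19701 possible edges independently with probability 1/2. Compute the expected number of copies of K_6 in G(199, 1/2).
E[# K_6] = C(199, 6) · (1/2)^C(6, 2) = 79936367511 / 2^15 ≈ 2439464.340546

For each 6-subset S of vertices (there are C(199, 6) = 79936367511 such S), let X_S = 1 if S induces a K_6 (all C(6, 2) = 15 edges present). Then P(X_S = 1) = (1/2)^15 = 1/32768. By linearity of expectation, E[# K_6] = C(199, 6) · (1/2)^15 = 79936367511 / 32768 ≈ 2439464.340546.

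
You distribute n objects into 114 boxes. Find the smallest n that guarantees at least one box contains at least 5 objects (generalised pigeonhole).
n = (5 − 1)·114 + 1 = 457

By the generalised pigeonhole principle, to guarantee some box contains ≥ r objects we need more than (r − 1) · k objects total. Threshold: n = (r − 1) · k + 1. With r = 5 and k = 114: n = 4 · 114 + 1 = 456 + 1 = 457. For n = 456 = 4 · 114, we can put exactly 4 objects in every box, avoiding 5 in any single one — so 457 is tight.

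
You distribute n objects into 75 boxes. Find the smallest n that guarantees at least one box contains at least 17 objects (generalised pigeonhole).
n = (17 − 1)·75 + 1 = 1201

By the generalised pigeonhole principle, to guarantee some box contains ≥ r objects we need more than (r − 1) · k objects total. Threshold: n = (r − 1) · k + 1. With r = 17 and k = 75: n = 16 · 75 + 1 = 1200 + 1 = 1201. For n = 1200 = 16 · 75, we can put exactly 16 objects in every box, avoiding 17 in any single one — so 1201 is tight.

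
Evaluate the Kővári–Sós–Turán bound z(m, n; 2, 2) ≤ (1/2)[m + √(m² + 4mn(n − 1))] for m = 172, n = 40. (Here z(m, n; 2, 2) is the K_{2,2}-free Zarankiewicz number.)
z(172, 40; 2, 2) ≤ (1/2)[172 + √(172² + 4·172·40·39)] = (1/2)[172 + √1102864] = 611.0867

Kővári–Sós–Turán: let r_1, ..., r_172 be the row sums and z = Σ r_i the total number of 1s. Each pair of columns can share at most one row with both entries 1 (else a 2×2 all-ones block appears), so Σ_i C(r_i, 2) ≤ C(40, 2) = 780. By convexity Σ_i C(r_i, 2) ≥ 172·C(z/172, 2) = z(z − 172)/(2·172), giving z² − 172z − 172·40·39 ≤ 0 and hence z ≤ (1/2)[172 + √(29584 + 4·268320)] = (1/2)[172 + √1102864] ≈ (1/2)(172 + 1050.1733) = 611.0867.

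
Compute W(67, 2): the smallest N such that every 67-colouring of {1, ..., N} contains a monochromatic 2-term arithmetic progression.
W(67, 2) = 67 + 1 = 68

A 2-term AP is any pair of integers, so a monochromatic 2-AP exists iff some colour is used at least twice. With 67 colours, the colouring i ↦ i on {1, ..., 67} uses each colour once, avoiding any monochromatic pair, so W(67, 2) > 67. For {1, ..., 68}, pigeonhole forces two integers of the same colour, which form a monochromatic 2-AP. Hence W(67, 2) = 68.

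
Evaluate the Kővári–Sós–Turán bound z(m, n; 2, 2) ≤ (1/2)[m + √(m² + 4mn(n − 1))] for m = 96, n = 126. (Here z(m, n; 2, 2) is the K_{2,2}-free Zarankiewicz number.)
z(96, 126; 2, 2) ≤ (1/2)[96 + √(96² + 4·96·126·125)] = (1/2)[96 + √6057216] = 1278.5706

Kővári–Sós–Turán: let r_1, ..., r_96 be the row sums and z = Σ r_i the total number of 1s. Each pair of columns can share at most one row with both entries 1 (else a 2×2 all-ones block appears), so Σ_i C(r_i, 2) ≤ C(126, 2) = 7875. By convexity Σ_i C(r_i, 2) ≥ 96·C(z/96, 2) = z(z − 96)/(2·96), giving z² − 96z − 96·126·125 ≤ 0 and hence z ≤ (1/2)[96 + √(9216 + 4·1512000)] = (1/2)[96 + √6057216] ≈ (1/2)(96 + 2461.1412) = 1278.5706.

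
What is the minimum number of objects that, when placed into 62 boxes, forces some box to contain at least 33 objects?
n = (33 − 1)·62 + 1 = 1985

By the generalised pigeonhole principle, to guarantee some box contains ≥ r objects we need more than (r − 1) · k objects total. Threshold: n = (r − 1) · k + 1. With r = 33 and k = 62: n = 32 · 62 + 1 = 1984 + 1 = 1985. For n = 1984 = 32 · 62, we can put exactly 32 objects in every box, avoiding 33 in any single one — so 1985 is tight.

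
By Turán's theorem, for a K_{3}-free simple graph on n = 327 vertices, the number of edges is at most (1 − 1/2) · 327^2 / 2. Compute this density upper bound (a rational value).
Turán density bound = (1/2) · 327^2/2 = 106929/4 ≈ 26732.25

Turán's theorem: ex(n, K_{r+1}) is achieved by the complete r-partite Turán graph T(n, r) with parts as balanced as possible, and is at most (1 − 1/r) · n^2/2. For r = 2, n = 327: the density bound is (1/2) · 106929/2 = 106929/4 ≈ 26732.25. The integer-valued extremum is e(T(327, 2)) = 26732, which is strictly less than the density bound 106929/4 since 2 ∤ 327 (the parts of T(327, 2) cannot all be equal).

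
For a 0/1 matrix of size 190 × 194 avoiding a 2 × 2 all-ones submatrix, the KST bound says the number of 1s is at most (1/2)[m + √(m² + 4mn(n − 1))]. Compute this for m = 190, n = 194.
z(190, 194; 2, 2) ≤ (1/2)[190 + √(190² + 4·190·194·193)] = (1/2)[190 + √28492020] = 2763.8958

Kővári–Sós–Turán: let r_1, ..., r_190 be the row sums and z = Σ r_i the total number of 1s. Each pair of columns can share at most one row with both entries 1 (else a 2×2 all-ones block appears), so Σ_i C(r_i, 2) ≤ C(194, 2) = 18721. By convexity Σ_i C(r_i, 2) ≥ 190·C(z/190, 2) = z(z − 190)/(2·190), giving z² − 190z − 190·194·193 ≤ 0 and hence z ≤ (1/2)[190 + √(36100 + 4·7113980)] = (1/2)[190 + √28492020] ≈ (1/2)(190 + 5337.7917) = 2763.8958.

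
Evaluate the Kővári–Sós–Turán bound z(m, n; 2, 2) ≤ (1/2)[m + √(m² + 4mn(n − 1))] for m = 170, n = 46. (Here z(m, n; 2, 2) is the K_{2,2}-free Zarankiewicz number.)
z(170, 46; 2, 2) ≤ (1/2)[170 + √(170² + 4·170·46·45)] = (1/2)[170 + √1436500] = 684.2704

Kővári–Sós–Turán: let r_1, ..., r_170 be the row sums and z = Σ r_i the total number of 1s. Each pair of columns can share at most one row with both entries 1 (else a 2×2 all-ones block appears), so Σ_i C(r_i, 2) ≤ C(46, 2) = 1035. By convexity Σ_i C(r_i, 2) ≥ 170·C(z/170, 2) = z(z − 170)/(2·170), giving z² − 170z − 170·46·45 ≤ 0 and hence z ≤ (1/2)[170 + √(28900 + 4·351900)] = (1/2)[170 + √1436500] ≈ (1/2)(170 + 1198.5408) = 684.2704.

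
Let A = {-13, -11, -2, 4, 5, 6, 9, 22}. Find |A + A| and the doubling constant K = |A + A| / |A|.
K = |A + A| / |A| = 31/8

Enumerate A + A = {a + b : a, b ∈ A}. With |A| = 8, there are |A|^2 = 64 ordered sum pairs; collecting distinct values, A + A = {-26, -24, -22, -15, -13, -9, -8, -7, -6, -5, -4, -2, 2, 3, 4, 7, 8, 9, 10, 11, 12, 13, 14, 15, 18, 20, 26, 27, 28, 31, 44}, so |A + A| = 31. Thus K = 31/8. For comparison, the minimum possible |A + A| over all 8-element sets is 2·8 − 1 = 15 (so min K = 15/8), attained only by arithmetic progressions.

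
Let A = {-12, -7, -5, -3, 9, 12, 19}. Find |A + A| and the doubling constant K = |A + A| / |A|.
K = |A + A| / |A| = 26/7

Enumerate A + A = {a + b : a, b ∈ A}. With |A| = 7, there are |A|^2 = 49 ordered sum pairs; collecting distinct values, A + A = {-24, -19, -17, -15, -14, -12, -10, -8, -6, -3, 0, 2, 4, 5, 6, 7, 9, 12, 14, 16, 18, 21, 24, 28, 31, 38}, so |A + A| = 26. Thus K = 26/7. For comparison, the minimum possible |A + A| over all 7-element sets is 2·7 − 1 = 13 (so min K = 13/7), attained only by arithmetic progressions.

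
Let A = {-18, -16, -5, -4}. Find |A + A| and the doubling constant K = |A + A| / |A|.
K = |A + A| / |A| = 10/4 = 5/2

Enumerate A + A = {a + b : a, b ∈ A}. With |A| = 4, there are |A|^2 = 16 ordered sum pairs; collecting distinct values, A + A = {-36, -34, -32, -23, -22, -21, -20, -10, -9, -8}, so |A + A| = 10. Thus K = 10/4 = 5/2. For comparison, the minimum possible |A + A| over all 4-element sets is 2·4 − 1 = 7 (so min K = 7/4), attained only by arithmetic progressions.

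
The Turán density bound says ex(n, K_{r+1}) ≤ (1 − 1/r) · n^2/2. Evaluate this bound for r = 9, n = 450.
Turán density bound = (8/9) · 450^2/2 = 90000

Turán's theorem: ex(n, K_{r+1}) is achieved by the complete r-partite Turán graph T(n, r) with parts as balanced as possible, and is at most (1 − 1/r) · n^2/2. For r = 9, n = 450: the density bound is (8/9) · 202500/2 = 90000. Since 9 ∣ 450, the Turán graph T(450, 9) has parts of equal size 50, and its edge count e(T(450, 9)) = 90000 attains the density bound exactly.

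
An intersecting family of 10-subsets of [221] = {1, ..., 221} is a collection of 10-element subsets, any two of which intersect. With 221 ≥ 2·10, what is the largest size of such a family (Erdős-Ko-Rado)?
max |F| = C(220, 9) = 2818651865383860

The Erdős-Ko-Rado theorem states: for n ≥ 2k, an intersecting family of k-subsets of an n-element set has size at most C(n − 1, k − 1), with equality for 'star' families {A ⊆ [n] : |A| = k, i ∈ A} (fix an element i). For n = 221, k = 10: C(220, 9) = 2818651865383860.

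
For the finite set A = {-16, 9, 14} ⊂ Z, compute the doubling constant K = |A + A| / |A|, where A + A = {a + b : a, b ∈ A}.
K = |A + A| / |A| = 6/3 = 2

Enumerate A + A = {a + b : a, b ∈ A}. With |A| = 3, there are |A|^2 = 9 ordered sum pairs; collecting distinct values, A + A = {-32, -7, -2, 18, 23, 28}, so |A + A| = 6. Thus K = 6/3 = 2. For comparison, the minimum possible |A + A| over all 3-element sets is 2·3 − 1 = 5 (so min K = 5/3), attained only by arithmetic progressions.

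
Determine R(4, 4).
R(4, 4) = 18

Lower bound: an explicit 2-colouring of K_{17} (typically a Paley-type or other structured construction) avoids a red K_4 and a blue K_4, showing R(4, 4) > 17.
Upper bound: the Erdős–Szekeres recurrence R(r, t') ≤ R(r−1, t') + R(r, t'−1) yields R(4, 4) ≤ 18.
Hence R(4, 4) = 18.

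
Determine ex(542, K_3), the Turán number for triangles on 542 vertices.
ex(542, K_3) = ⌊542^2/4⌋ = 73441

Mantel (1907): a triangle-free graph on n vertices has at most ⌊n^2/4⌋ edges, with equality for the complete bipartite graph K_{⌊n/2⌋, ⌈n/2⌉}. For n = 542: ⌊542^2/4⌋ = ⌊293764/4⌋ = 73441. The extremal graph is K_{271, 271}, which has 271·271 = 73441 edges.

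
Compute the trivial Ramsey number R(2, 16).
R(2, 16) = 16

R(2, k) = k for all k ≥ 2: in a 2-colouring of K_k, either some edge is red (a red K_2) or all edges are blue (a blue K_k). And K_{15} coloured all-blue has no blue K_16, so R(2, 16) > 15. Hence R(2, 16) = 16.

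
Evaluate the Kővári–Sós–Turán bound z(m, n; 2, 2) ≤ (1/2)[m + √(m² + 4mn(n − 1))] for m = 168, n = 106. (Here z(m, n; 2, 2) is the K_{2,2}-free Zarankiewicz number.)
z(168, 106; 2, 2) ≤ (1/2)[168 + √(168² + 4·168·106·105)] = (1/2)[168 + √7507584] = 1453.9985

Kővári–Sós–Turán: let r_1, ..., r_168 be the row sums and z = Σ r_i the total number of 1s. Each pair of columns can share at most one row with both entries 1 (else a 2×2 all-ones block appears), so Σ_i C(r_i, 2) ≤ C(106, 2) = 5565. By convexity Σ_i C(r_i, 2) ≥ 168·C(z/168, 2) = z(z − 168)/(2·168), giving z² − 168z − 168·106·105 ≤ 0 and hence z ≤ (1/2)[168 + √(28224 + 4·1869840)] = (1/2)[168 + √7507584] ≈ (1/2)(168 + 2739.9971) = 1453.9985.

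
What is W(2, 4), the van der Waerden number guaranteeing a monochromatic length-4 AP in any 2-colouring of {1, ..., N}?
W(2, 4) = 35

This is a classical value, W(2, 4) = 35, established by combining an explicit 2-colouring of {1, ..., 34} with no monochromatic 4-AP (giving the lower bound W(2, 4) > 34) and a finite case analysis / exhaustive computer search showing every 2-colouring of {1, ..., 35} has such an AP.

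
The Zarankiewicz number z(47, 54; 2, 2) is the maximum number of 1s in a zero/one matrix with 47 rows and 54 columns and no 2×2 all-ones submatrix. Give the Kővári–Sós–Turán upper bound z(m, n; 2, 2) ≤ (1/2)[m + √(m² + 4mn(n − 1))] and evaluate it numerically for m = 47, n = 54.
z(47, 54; 2, 2) ≤ (1/2)[47 + √(47² + 4·47·54·53)] = (1/2)[47 + √540265] = 391.0136

Kővári–Sós–Turán: let r_1, ..., r_47 be the row sums and z = Σ r_i the total number of 1s. Each pair of columns can share at most one row with both entries 1 (else a 2×2 all-ones block appears), so Σ_i C(r_i, 2) ≤ C(54, 2) = 1431. By convexity Σ_i C(r_i, 2) ≥ 47·C(z/47, 2) = z(z − 47)/(2·47), giving z² − 47z − 47·54·53 ≤ 0 and hence z ≤ (1/2)[47 + √(2209 + 4·134514)] = (1/2)[47 + √540265] ≈ (1/2)(47 + 735.0272) = 391.0136.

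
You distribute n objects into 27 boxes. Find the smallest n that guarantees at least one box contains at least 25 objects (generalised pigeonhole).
n = (25 − 1)·27 + 1 = 649

By the generalised pigeonhole principle, to guarantee some box contains ≥ r objects we need more than (r − 1) · k objects total. Threshold: n = (r − 1) · k + 1. With r = 25 and k = 27: n = 24 · 27 + 1 = 648 + 1 = 649. For n = 648 = 24 · 27, we can put exactly 24 objects in every box, avoiding 25 in any single one — so 649 is tight.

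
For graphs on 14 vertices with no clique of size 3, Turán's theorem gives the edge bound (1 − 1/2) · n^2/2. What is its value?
Turán density bound = (1/2) · 14^2/2 = 49

Turán's theorem: ex(n, K_{r+1}) is achieved by the complete r-partite Turán graph T(n, r) with parts as balanced as possible, and is at most (1 − 1/r) · n^2/2. For r = 2, n = 14: the density bound is (1/2) · 196/2 = 49. Since 2 ∣ 14, the Turán graph T(14, 2) has parts of equal size 7, and its edge count e(T(14, 2)) = 49 attains the density bound exactly.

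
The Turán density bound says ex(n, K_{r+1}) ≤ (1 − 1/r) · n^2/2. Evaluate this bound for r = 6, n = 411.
Turán density bound = (5/6) · 411^2/2 = 281535/4 ≈ 70383.75

Turán's theorem: ex(n, K_{r+1}) is achieved by the complete r-partite Turán graph T(n, r) with parts as balanced as possible, and is at most (1 − 1/r) · n^2/2. For r = 6, n = 411: the density bound is (5/6) · 168921/2 = 281535/4 ≈ 70383.75. The integer-valued extremum is e(T(411, 6)) = 70383, which is strictly less than the density bound 281535/4 since 6 ∤ 411 (the parts of T(411, 6) cannot all be equal).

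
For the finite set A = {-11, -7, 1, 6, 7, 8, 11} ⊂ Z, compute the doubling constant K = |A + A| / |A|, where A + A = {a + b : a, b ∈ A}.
K = |A + A| / |A| = 25/7

Enumerate A + A = {a + b : a, b ∈ A}. With |A| = 7, there are |A|^2 = 49 ordered sum pairs; collecting distinct values, A + A = {-22, -18, -14, -10, -6, -5, -4, -3, -1, 0, 1, 2, 4, 7, 8, 9, 12, 13, 14, 15, 16, 17, 18, 19, 22}, so |A + A| = 25. Thus K = 25/7. For comparison, the minimum possible |A + A| over all 7-element sets is 2·7 − 1 = 13 (so min K = 13/7), attained only by arithmetic progressions.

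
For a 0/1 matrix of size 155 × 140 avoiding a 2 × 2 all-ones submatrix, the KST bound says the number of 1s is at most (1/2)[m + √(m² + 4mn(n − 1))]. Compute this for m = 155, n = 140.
z(155, 140; 2, 2) ≤ (1/2)[155 + √(155² + 4·155·140·139)] = (1/2)[155 + √12089225] = 1815.9781

Kővári–Sós–Turán: let r_1, ..., r_155 be the row sums and z = Σ r_i the total number of 1s. Each pair of columns can share at most one row with both entries 1 (else a 2×2 all-ones block appears), so Σ_i C(r_i, 2) ≤ C(140, 2) = 9730. By convexity Σ_i C(r_i, 2) ≥ 155·C(z/155, 2) = z(z − 155)/(2·155), giving z² − 155z − 155·140·139 ≤ 0 and hence z ≤ (1/2)[155 + √(24025 + 4·3016300)] = (1/2)[155 + √12089225] ≈ (1/2)(155 + 3476.9563) = 1815.9781.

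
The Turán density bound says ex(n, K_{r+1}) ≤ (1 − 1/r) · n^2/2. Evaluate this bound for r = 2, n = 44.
Turán density bound = (1/2) · 44^2/2 = 484

Turán's theorem: ex(n, K_{r+1}) is achieved by the complete r-partite Turán graph T(n, r) with parts as balanced as possible, and is at most (1 − 1/r) · n^2/2. For r = 2, n = 44: the density bound is (1/2) · 1936/2 = 484. Since 2 ∣ 44, the Turán graph T(44, 2) has parts of equal size 22, and its edge count e(T(44, 2)) = 484 attains the density bound exactly.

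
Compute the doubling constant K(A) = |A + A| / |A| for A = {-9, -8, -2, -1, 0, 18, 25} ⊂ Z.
K = |A + A| / |A| = 23/7

Enumerate A + A = {a + b : a, b ∈ A}. With |A| = 7, there are |A|^2 = 49 ordered sum pairs; collecting distinct values, A + A = {-18, -17, -16, -11, -10, -9, -8, -4, -3, -2, -1, 0, 9, 10, 16, 17, 18, 23, 24, 25, 36, 43, 50}, so |A + A| = 23. Thus K = 23/7. For comparison, the minimum possible |A + A| over all 7-element sets is 2·7 − 1 = 13 (so min K = 13/7), attained only by arithmetic progressions.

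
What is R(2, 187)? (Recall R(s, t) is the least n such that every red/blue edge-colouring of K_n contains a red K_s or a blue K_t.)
R(2, 187) = 187

R(2, k) = k for all k ≥ 2: in a 2-colouring of K_k, either some edge is red (a red K_2) or all edges are blue (a blue K_k). And K_{186} coloured all-blue has no blue K_187, so R(2, 187) > 186. Hence R(2, 187) = 187.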